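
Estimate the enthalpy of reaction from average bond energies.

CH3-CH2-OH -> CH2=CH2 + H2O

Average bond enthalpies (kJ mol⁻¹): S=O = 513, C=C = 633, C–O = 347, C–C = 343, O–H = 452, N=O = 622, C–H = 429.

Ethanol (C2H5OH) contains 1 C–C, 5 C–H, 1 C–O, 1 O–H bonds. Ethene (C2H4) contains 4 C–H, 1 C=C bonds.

ΔH ≈ +34 kJ

Bonds broken (reactants):
  C–C: 1 × 343 = 343
  C–H: 5 × 429 = 2145
  C–O: 1 × 347 = 347
  O–H: 1 × 452 = 452
  Σ(broken) = 3287 kJ
Bonds formed (products):
  C–H: 4 × 429 = 1716
  C=C: 1 × 633 = 633
  O–H: 2 × 452 = 904
  Σ(formed) = 3253 kJ
ΔH = Σ(broken) − Σ(formed) = 3287 − 3253 = +34 kJ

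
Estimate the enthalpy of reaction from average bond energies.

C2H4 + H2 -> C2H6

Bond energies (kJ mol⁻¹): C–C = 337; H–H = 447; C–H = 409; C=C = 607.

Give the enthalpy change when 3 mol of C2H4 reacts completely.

ΔH = −303 kJ

Bonds broken (reactants):
  C–H: 4 × 409 = 1636
  C=C: 1 × 607 = 607
  H–H: 1 × 447 = 447
  Σ(broken) = 2690 kJ
Bonds formed (products):
  C–C: 1 × 337 = 337
  C–H: 6 × 409 = 2454
  Σ(formed) = 2791 kJ
ΔH = Σ(broken) − Σ(formed) = 2690 − 2791 = −101 kJ
For 3× the reaction as written: 3 × (−101) = −303 kJ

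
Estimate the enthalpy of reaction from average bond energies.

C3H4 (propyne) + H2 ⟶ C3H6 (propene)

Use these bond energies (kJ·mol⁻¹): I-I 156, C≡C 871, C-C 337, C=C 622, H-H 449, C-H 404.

ΔH ≈ −110 kJ

Bonds broken (reactants):
  C≡C: 1 × 871 = 871
  C-C: 1 × 337 = 337
  C-H: 4 × 404 = 1616
  H-H: 1 × 449 = 449
  Σ(broken) = 3273 kJ
Bonds formed (products):
  C-C: 1 × 337 = 337
  C-H: 6 × 404 = 2424
  C=C: 1 × 622 = 622
  Σ(formed) = 3383 kJ
ΔH = Σ(broken) − Σ(formed) = 3273 − 3383 = −110 kJ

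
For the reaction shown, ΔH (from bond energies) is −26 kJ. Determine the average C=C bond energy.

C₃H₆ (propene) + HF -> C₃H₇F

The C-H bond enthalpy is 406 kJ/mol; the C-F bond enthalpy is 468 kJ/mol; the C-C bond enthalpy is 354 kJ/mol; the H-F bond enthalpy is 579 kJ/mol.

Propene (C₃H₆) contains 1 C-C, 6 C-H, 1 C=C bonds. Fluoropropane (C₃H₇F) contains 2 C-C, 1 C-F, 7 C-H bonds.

Let D be the C=C bond energy.
Σ(broken) = 1×354 + 6×406 + 1×D + 1×579 = 3369 + D
Σ(formed) = 2×354 + 1×468 + 7×406 = 4018
ΔH = Σ(broken) − Σ(formed) = (3369 + D) − (4018) = −649 + D
Setting this equal to −26 kJ gives D = 623 kJ/mol.

D(C=C) ≈ 623 kJ/mol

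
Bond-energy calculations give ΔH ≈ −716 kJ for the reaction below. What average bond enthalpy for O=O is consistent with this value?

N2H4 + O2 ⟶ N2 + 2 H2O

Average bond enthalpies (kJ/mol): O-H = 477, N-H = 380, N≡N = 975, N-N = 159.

D(O=O) ≈ 488 kJ/mol

Let D be the O=O bond energy.
Σ(broken) = 4×380 + 1×159 + 1×D = 1679 + D
Σ(formed) = 1×975 + 4×477 = 2883
ΔH = Σ(broken) − Σ(formed) = (1679 + D) − (2883) = −1204 + D
Setting this equal to −716 kJ gives D = 488 kJ/mol.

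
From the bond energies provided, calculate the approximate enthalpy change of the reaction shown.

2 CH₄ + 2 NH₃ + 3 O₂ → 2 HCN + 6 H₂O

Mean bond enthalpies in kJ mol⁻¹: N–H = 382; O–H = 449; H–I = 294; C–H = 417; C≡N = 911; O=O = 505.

ΔH ≈ −901 kJ

Bonds broken (reactants):
  C–H: 8 × 417 = 3336
  N–H: 6 × 382 = 2292
  O=O: 3 × 505 = 1515
  Σ(broken) = 7143 kJ
Bonds formed (products):
  C≡N: 2 × 911 = 1822
  C–H: 2 × 417 = 834
  O–H: 12 × 449 = 5388
  Σ(formed) = 8044 kJ
ΔH = Σ(broken) − Σ(formed) = 7143 − 8044 = −901 kJ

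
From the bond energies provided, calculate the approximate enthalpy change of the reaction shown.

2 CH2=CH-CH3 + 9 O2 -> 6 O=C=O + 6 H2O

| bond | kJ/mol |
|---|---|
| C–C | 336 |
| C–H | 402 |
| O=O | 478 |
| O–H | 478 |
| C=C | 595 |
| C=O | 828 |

ΔH ≈ −4684 kJ

Bonds broken (reactants):
  C–C: 2 × 336 = 672
  C–H: 12 × 402 = 4824
  C=C: 2 × 595 = 1190
  O=O: 9 × 478 = 4302
  Σ(broken) = 10988 kJ
Bonds formed (products):
  C=O: 12 × 828 = 9936
  O–H: 12 × 478 = 5736
  Σ(formed) = 15672 kJ
ΔH = Σ(broken) − Σ(formed) = 10988 − 15672 = −4684 kJ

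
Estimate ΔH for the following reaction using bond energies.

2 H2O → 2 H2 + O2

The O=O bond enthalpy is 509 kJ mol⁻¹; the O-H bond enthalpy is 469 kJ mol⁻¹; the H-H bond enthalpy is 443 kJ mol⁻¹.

ΔH ≈ +481 kJ

Bonds broken (reactants):
  O-H: 4 × 469 = 1876
  Σ(broken) = 1876 kJ
Bonds formed (products):
  H-H: 2 × 443 = 886
  O=O: 1 × 509 = 509
  Σ(formed) = 1395 kJ
ΔH = Σ(broken) − Σ(formed) = 1876 − 1395 = +481 kJ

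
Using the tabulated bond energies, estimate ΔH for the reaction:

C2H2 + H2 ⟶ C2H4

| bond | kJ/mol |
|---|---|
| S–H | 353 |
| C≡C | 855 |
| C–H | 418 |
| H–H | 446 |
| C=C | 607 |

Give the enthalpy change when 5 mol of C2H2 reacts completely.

Bonds broken (reactants):
  C≡C: 1 × 855 = 855
  C–H: 2 × 418 = 836
  H–H: 1 × 446 = 446
  Σ(broken) = 2137 kJ
Bonds formed (products):
  C–H: 4 × 418 = 1672
  C=C: 1 × 607 = 607
  Σ(formed) = 2279 kJ
ΔH = Σ(broken) − Σ(formed) = 2137 − 2279 = −142 kJ
For 5× the reaction as written: 5 × (−142) = −710 kJ

ΔH = −710 kJ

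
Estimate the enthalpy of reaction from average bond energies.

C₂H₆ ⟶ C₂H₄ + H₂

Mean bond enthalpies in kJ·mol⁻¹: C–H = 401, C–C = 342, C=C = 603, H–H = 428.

Bonds broken (reactants):
  C–C: 1 × 342 = 342
  C–H: 6 × 401 = 2406
  Σ(broken) = 2748 kJ
Bonds formed (products):
  C–H: 4 × 401 = 1604
  C=C: 1 × 603 = 603
  H–H: 1 × 428 = 428
  Σ(formed) = 2635 kJ
ΔH = Σ(broken) − Σ(formed) = 2748 − 2635 = +113 kJ

ΔH ≈ +113 kJ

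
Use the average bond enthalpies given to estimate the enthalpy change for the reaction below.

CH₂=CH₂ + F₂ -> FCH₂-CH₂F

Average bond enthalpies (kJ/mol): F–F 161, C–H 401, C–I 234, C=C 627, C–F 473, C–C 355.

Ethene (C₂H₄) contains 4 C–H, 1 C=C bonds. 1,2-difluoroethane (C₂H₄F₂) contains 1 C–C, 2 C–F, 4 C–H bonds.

Bonds broken (reactants):
  C–H: 4 × 401 = 1604
  C=C: 1 × 627 = 627
  F–F: 1 × 161 = 161
  Σ(broken) = 2392 kJ
Bonds formed (products):
  C–C: 1 × 355 = 355
  C–F: 2 × 473 = 946
  C–H: 4 × 401 = 1604
  Σ(formed) = 2905 kJ
ΔH = Σ(broken) − Σ(formed) = 2392 − 2905 = −513 kJ

ΔH ≈ −513 kJ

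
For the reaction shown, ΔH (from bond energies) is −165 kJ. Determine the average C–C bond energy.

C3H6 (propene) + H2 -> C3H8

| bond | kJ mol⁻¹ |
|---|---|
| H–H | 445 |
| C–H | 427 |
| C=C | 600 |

D(C–C) ≈ 356 kJ/mol

Let D be the C–C bond energy.
Σ(broken) = 1×D + 6×427 + 1×600 + 1×445 = 3607 + D
Σ(formed) = 2×D + 8×427 = 3416 + 2D
ΔH = Σ(broken) − Σ(formed) = (3607 + D) − (3416 + 2D) = +191 − D
Setting this equal to −165 kJ gives D = 356 kJ/mol.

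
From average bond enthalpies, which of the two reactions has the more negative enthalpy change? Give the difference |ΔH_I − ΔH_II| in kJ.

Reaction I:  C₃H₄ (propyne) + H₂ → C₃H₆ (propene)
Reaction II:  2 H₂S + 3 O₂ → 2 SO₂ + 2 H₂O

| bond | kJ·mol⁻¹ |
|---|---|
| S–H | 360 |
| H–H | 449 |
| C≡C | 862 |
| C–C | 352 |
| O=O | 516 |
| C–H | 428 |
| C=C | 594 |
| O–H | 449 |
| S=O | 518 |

Reaction II, by 741 kJ

Reaction I:
  Bonds broken (reactants):
    C≡C: 1 × 862 = 862
    C–C: 1 × 352 = 352
    C–H: 4 × 428 = 1712
    H–H: 1 × 449 = 449
    Σ(broken) = 3375 kJ
  Bonds formed (products):
    C–C: 1 × 352 = 352
    C–H: 6 × 428 = 2568
    C=C: 1 × 594 = 594
    Σ(formed) = 3514 kJ
  ΔH_I = 3375 − 3514 = −139 kJ
Reaction II:
  Bonds broken (reactants):
    O=O: 3 × 516 = 1548
    S–H: 4 × 360 = 1440
    Σ(broken) = 2988 kJ
  Bonds formed (products):
    O–H: 4 × 449 = 1796
    S=O: 4 × 518 = 2072
    Σ(formed) = 3868 kJ
  ΔH_II = 2988 − 3868 = −880 kJ
ΔH_I − ΔH_II = +741 kJ, so reaction II has the more negative ΔH; |ΔH_I − ΔH_II| = 741 kJ.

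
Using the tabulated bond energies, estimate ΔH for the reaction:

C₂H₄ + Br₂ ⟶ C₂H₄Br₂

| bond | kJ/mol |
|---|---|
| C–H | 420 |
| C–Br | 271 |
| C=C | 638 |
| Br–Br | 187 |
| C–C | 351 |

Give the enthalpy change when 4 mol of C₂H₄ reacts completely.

ΔH = −272 kJ

Bonds broken (reactants):
  Br–Br: 1 × 187 = 187
  C–H: 4 × 420 = 1680
  C=C: 1 × 638 = 638
  Σ(broken) = 2505 kJ
Bonds formed (products):
  C–Br: 2 × 271 = 542
  C–C: 1 × 351 = 351
  C–H: 4 × 420 = 1680
  Σ(formed) = 2573 kJ
ΔH = Σ(broken) − Σ(formed) = 2505 − 2573 = −68 kJ
For 4× the reaction as written: 4 × (−68) = −272 kJ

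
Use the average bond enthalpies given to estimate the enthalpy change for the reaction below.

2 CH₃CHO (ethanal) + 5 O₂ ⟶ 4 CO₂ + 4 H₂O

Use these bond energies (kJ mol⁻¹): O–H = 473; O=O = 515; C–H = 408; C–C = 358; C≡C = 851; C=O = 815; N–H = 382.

Bonds broken (reactants):
  C–C: 2 × 358 = 716
  C–H: 8 × 408 = 3264
  C=O: 2 × 815 = 1630
  O=O: 5 × 515 = 2575
  Σ(broken) = 8185 kJ
Bonds formed (products):
  C=O: 8 × 815 = 6520
  O–H: 8 × 473 = 3784
  Σ(formed) = 10304 kJ
ΔH = Σ(broken) − Σ(formed) = 8185 − 10304 = −2119 kJ

ΔH ≈ −2119 kJ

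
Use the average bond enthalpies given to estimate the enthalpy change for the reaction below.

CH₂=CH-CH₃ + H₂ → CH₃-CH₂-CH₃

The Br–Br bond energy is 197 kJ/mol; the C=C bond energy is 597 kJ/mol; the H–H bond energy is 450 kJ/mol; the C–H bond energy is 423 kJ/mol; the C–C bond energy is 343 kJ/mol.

Bonds broken (reactants):
  C–C: 1 × 343 = 343
  C–H: 6 × 423 = 2538
  C=C: 1 × 597 = 597
  H–H: 1 × 450 = 450
  Σ(broken) = 3928 kJ
Bonds formed (products):
  C–C: 2 × 343 = 686
  C–H: 8 × 423 = 3384
  Σ(formed) = 4070 kJ
ΔH = Σ(broken) − Σ(formed) = 3928 − 4070 = −142 kJ

ΔH ≈ −142 kJ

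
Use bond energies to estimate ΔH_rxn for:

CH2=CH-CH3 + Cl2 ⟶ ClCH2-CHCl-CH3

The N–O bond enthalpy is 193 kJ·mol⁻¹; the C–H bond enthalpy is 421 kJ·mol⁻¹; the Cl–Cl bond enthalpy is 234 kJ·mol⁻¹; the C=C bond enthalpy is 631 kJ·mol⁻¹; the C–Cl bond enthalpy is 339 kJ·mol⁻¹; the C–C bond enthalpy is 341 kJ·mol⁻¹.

Bonds broken (reactants):
  C–C: 1 × 341 = 341
  C–H: 6 × 421 = 2526
  C=C: 1 × 631 = 631
  Cl–Cl: 1 × 234 = 234
  Σ(broken) = 3732 kJ
Bonds formed (products):
  C–C: 2 × 341 = 682
  C–Cl: 2 × 339 = 678
  C–H: 6 × 421 = 2526
  Σ(formed) = 3886 kJ
ΔH = Σ(broken) − Σ(formed) = 3732 − 3886 = −154 kJ

ΔH ≈ −154 kJ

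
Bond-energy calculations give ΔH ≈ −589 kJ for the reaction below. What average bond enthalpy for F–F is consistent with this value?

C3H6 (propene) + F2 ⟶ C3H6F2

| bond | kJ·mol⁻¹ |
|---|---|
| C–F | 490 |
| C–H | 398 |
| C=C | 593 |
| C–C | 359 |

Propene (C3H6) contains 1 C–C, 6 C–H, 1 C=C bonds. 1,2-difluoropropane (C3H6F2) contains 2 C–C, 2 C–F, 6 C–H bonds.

Let D be the F–F bond energy.
Σ(broken) = 1×359 + 6×398 + 1×593 + 1×D = 3340 + D
Σ(formed) = 2×359 + 2×490 + 6×398 = 4086
ΔH = Σ(broken) − Σ(formed) = (3340 + D) − (4086) = −746 + D
Setting this equal to −589 kJ gives D = 157 kJ/mol.

D(F–F) ≈ 157 kJ/mol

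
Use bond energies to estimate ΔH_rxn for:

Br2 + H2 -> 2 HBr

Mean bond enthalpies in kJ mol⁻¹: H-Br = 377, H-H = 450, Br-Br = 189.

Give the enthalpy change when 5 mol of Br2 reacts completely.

ΔH = −575 kJ

Bonds broken (reactants):
  Br-Br: 1 × 189 = 189
  H-H: 1 × 450 = 450
  Σ(broken) = 639 kJ
Bonds formed (products):
  H-Br: 2 × 377 = 754
  Σ(formed) = 754 kJ
ΔH = Σ(broken) − Σ(formed) = 639 − 754 = −115 kJ
For 5× the reaction as written: 5 × (−115) = −575 kJ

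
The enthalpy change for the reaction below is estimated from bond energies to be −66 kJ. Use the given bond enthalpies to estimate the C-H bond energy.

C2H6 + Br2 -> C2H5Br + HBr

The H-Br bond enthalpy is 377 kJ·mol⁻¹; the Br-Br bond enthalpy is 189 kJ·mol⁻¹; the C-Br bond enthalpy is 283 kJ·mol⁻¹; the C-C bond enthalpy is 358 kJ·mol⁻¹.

D(C-H) ≈ 405 kJ/mol

Let D be the C-H bond energy.
Σ(broken) = 1×189 + 1×358 + 6×D = 547 + 6D
Σ(formed) = 1×283 + 1×358 + 5×D + 1×377 = 1018 + 5D
ΔH = Σ(broken) − Σ(formed) = (547 + 6D) − (1018 + 5D) = −471 + D
Setting this equal to −66 kJ gives D = 405 kJ/mol.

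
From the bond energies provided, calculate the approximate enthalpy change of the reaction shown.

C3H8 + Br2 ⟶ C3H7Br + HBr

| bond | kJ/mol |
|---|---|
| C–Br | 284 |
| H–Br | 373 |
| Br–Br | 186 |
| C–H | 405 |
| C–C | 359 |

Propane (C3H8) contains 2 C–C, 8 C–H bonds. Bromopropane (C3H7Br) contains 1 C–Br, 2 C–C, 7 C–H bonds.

ΔH ≈ −66 kJ

Bonds broken (reactants):
  Br–Br: 1 × 186 = 186
  C–C: 2 × 359 = 718
  C–H: 8 × 405 = 3240
  Σ(broken) = 4144 kJ
Bonds formed (products):
  C–Br: 1 × 284 = 284
  C–C: 2 × 359 = 718
  C–H: 7 × 405 = 2835
  H–Br: 1 × 373 = 373
  Σ(formed) = 4210 kJ
ΔH = Σ(broken) − Σ(formed) = 4144 − 4210 = −66 kJ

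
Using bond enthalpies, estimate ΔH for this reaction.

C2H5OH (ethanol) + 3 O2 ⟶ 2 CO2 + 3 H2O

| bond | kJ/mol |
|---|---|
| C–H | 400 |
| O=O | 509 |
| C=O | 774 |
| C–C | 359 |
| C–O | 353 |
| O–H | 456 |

Bonds broken (reactants):
  C–C: 1 × 359 = 359
  C–H: 5 × 400 = 2000
  C–O: 1 × 353 = 353
  O–H: 1 × 456 = 456
  O=O: 3 × 509 = 1527
  Σ(broken) = 4695 kJ
Bonds formed (products):
  C=O: 4 × 774 = 3096
  O–H: 6 × 456 = 2736
  Σ(formed) = 5832 kJ
ΔH = Σ(broken) − Σ(formed) = 4695 − 5832 = −1137 kJ

ΔH ≈ −1137 kJ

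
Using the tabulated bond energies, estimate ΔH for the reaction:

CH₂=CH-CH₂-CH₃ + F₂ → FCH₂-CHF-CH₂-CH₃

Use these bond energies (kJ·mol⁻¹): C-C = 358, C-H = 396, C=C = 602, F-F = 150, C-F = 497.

Bonds broken (reactants):
  C-C: 2 × 358 = 716
  C-H: 8 × 396 = 3168
  C=C: 1 × 602 = 602
  F-F: 1 × 150 = 150
  Σ(broken) = 4636 kJ
Bonds formed (products):
  C-C: 3 × 358 = 1074
  C-F: 2 × 497 = 994
  C-H: 8 × 396 = 3168
  Σ(formed) = 5236 kJ
ΔH = Σ(broken) − Σ(formed) = 4636 − 5236 = −600 kJ

ΔH ≈ −600 kJ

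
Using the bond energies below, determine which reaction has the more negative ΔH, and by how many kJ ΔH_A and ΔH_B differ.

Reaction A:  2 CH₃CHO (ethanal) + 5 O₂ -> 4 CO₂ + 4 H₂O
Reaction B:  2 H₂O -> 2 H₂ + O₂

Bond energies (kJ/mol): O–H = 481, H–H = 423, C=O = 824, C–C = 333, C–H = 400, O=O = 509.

Reaction A:
  Bonds broken (reactants):
    C–C: 2 × 333 = 666
    C–H: 8 × 400 = 3200
    C=O: 2 × 824 = 1648
    O=O: 5 × 509 = 2545
    Σ(broken) = 8059 kJ
  Bonds formed (products):
    C=O: 8 × 824 = 6592
    O–H: 8 × 481 = 3848
    Σ(formed) = 10440 kJ
  ΔH_A = 8059 − 10440 = −2381 kJ
Reaction B:
  Bonds broken (reactants):
    O–H: 4 × 481 = 1924
    Σ(broken) = 1924 kJ
  Bonds formed (products):
    H–H: 2 × 423 = 846
    O=O: 1 × 509 = 509
    Σ(formed) = 1355 kJ
  ΔH_B = 1924 − 1355 = +569 kJ
ΔH_A − ΔH_B = −2950 kJ, so reaction A has the more negative ΔH; |ΔH_A − ΔH_B| = 2950 kJ.

Reaction A, by 2950 kJ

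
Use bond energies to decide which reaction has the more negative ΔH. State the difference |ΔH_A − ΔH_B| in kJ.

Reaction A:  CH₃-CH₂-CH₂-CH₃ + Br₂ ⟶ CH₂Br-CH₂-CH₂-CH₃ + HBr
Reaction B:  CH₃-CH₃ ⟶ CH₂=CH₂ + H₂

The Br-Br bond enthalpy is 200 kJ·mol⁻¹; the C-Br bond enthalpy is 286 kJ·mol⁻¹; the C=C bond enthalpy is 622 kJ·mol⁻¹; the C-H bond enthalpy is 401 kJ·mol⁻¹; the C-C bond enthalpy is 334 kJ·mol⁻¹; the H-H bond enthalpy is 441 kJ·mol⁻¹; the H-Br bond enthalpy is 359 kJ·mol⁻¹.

Reaction A:
  Bonds broken (reactants):
    Br-Br: 1 × 200 = 200
    C-C: 3 × 334 = 1002
    C-H: 10 × 401 = 4010
    Σ(broken) = 5212 kJ
  Bonds formed (products):
    C-Br: 1 × 286 = 286
    C-C: 3 × 334 = 1002
    C-H: 9 × 401 = 3609
    H-Br: 1 × 359 = 359
    Σ(formed) = 5256 kJ
  ΔH_A = 5212 − 5256 = −44 kJ
Reaction B:
  Bonds broken (reactants):
    C-C: 1 × 334 = 334
    C-H: 6 × 401 = 2406
    Σ(broken) = 2740 kJ
  Bonds formed (products):
    C-H: 4 × 401 = 1604
    C=C: 1 × 622 = 622
    H-H: 1 × 441 = 441
    Σ(formed) = 2667 kJ
  ΔH_B = 2740 − 2667 = +73 kJ
ΔH_A − ΔH_B = −117 kJ, so reaction A has the more negative ΔH; |ΔH_A − ΔH_B| = 117 kJ.

Reaction A, by 117 kJ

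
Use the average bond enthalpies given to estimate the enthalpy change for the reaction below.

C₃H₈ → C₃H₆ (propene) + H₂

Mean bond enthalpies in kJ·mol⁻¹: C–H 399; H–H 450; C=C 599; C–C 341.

Bonds broken (reactants):
  C–C: 2 × 341 = 682
  C–H: 8 × 399 = 3192
  Σ(broken) = 3874 kJ
Bonds formed (products):
  C–C: 1 × 341 = 341
  C–H: 6 × 399 = 2394
  C=C: 1 × 599 = 599
  H–H: 1 × 450 = 450
  Σ(formed) = 3784 kJ
ΔH = Σ(broken) − Σ(formed) = 3874 − 3784 = +90 kJ

ΔH ≈ +90 kJ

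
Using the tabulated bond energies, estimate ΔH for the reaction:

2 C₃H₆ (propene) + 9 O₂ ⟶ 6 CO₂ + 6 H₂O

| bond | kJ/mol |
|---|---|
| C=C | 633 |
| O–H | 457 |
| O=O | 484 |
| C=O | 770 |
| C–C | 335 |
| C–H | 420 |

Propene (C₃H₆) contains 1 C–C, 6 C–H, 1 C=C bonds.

Bonds broken (reactants):
  C–C: 2 × 335 = 670
  C–H: 12 × 420 = 5040
  C=C: 2 × 633 = 1266
  O=O: 9 × 484 = 4356
  Σ(broken) = 11332 kJ
Bonds formed (products):
  C=O: 12 × 770 = 9240
  O–H: 12 × 457 = 5484
  Σ(formed) = 14724 kJ
ΔH = Σ(broken) − Σ(formed) = 11332 − 14724 = −3392 kJ

ΔH ≈ −3392 kJ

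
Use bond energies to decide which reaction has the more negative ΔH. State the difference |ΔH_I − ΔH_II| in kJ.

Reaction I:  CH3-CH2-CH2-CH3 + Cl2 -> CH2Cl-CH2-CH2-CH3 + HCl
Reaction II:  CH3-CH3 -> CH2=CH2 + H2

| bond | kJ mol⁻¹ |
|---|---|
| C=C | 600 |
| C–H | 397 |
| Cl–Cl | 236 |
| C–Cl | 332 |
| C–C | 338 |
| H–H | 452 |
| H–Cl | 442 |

Reaction I, by 221 kJ

Reaction I:
  Bonds broken (reactants):
    C–C: 3 × 338 = 1014
    C–H: 10 × 397 = 3970
    Cl–Cl: 1 × 236 = 236
    Σ(broken) = 5220 kJ
  Bonds formed (products):
    C–C: 3 × 338 = 1014
    C–Cl: 1 × 332 = 332
    C–H: 9 × 397 = 3573
    H–Cl: 1 × 442 = 442
    Σ(formed) = 5361 kJ
  ΔH_I = 5220 − 5361 = −141 kJ
Reaction II:
  Bonds broken (reactants):
    C–C: 1 × 338 = 338
    C–H: 6 × 397 = 2382
    Σ(broken) = 2720 kJ
  Bonds formed (products):
    C–H: 4 × 397 = 1588
    C=C: 1 × 600 = 600
    H–H: 1 × 452 = 452
    Σ(formed) = 2640 kJ
  ΔH_II = 2720 − 2640 = +80 kJ
ΔH_I − ΔH_II = −221 kJ, so reaction I has the more negative ΔH; |ΔH_I − ΔH_II| = 221 kJ.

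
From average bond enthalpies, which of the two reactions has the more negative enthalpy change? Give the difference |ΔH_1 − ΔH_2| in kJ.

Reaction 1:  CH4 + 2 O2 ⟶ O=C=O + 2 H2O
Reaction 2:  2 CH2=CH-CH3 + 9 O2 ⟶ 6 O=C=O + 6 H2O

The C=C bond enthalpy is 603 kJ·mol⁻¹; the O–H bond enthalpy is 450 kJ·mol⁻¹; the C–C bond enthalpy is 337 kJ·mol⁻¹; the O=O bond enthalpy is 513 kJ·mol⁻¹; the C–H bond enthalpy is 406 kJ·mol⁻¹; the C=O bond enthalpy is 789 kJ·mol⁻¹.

Reaction 1:
  Bonds broken (reactants):
    C–H: 4 × 406 = 1624
    O=O: 2 × 513 = 1026
    Σ(broken) = 2650 kJ
  Bonds formed (products):
    C=O: 2 × 789 = 1578
    O–H: 4 × 450 = 1800
    Σ(formed) = 3378 kJ
  ΔH_1 = 2650 − 3378 = −728 kJ
Reaction 2:
  Bonds broken (reactants):
    C–C: 2 × 337 = 674
    C–H: 12 × 406 = 4872
    C=C: 2 × 603 = 1206
    O=O: 9 × 513 = 4617
    Σ(broken) = 11369 kJ
  Bonds formed (products):
    C=O: 12 × 789 = 9468
    O–H: 12 × 450 = 5400
    Σ(formed) = 14868 kJ
  ΔH_2 = 11369 − 14868 = −3499 kJ
ΔH_1 − ΔH_2 = +2771 kJ, so reaction 2 has the more negative ΔH; |ΔH_1 − ΔH_2| = 2771 kJ.

Reaction 2, by 2771 kJ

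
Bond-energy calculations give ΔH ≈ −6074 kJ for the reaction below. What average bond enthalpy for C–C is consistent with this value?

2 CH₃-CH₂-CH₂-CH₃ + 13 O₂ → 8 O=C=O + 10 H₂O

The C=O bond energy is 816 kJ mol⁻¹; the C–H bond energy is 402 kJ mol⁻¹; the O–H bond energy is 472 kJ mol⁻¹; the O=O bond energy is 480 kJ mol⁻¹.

D(C–C) ≈ 357 kJ/mol

Let D be the C–C bond energy.
Σ(broken) = 6×D + 20×402 + 13×480 = 14280 + 6D
Σ(formed) = 16×816 + 20×472 = 22496
ΔH = Σ(broken) − Σ(formed) = (14280 + 6D) − (22496) = −8216 + 6D
Setting this equal to −6074 kJ gives 6D = 2142, so D = 357 kJ/mol.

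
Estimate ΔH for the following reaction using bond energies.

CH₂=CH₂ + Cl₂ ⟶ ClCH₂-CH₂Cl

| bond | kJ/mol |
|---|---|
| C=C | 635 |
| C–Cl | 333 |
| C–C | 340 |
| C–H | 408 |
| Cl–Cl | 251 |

ΔH ≈ −120 kJ

Bonds broken (reactants):
  C–H: 4 × 408 = 1632
  C=C: 1 × 635 = 635
  Cl–Cl: 1 × 251 = 251
  Σ(broken) = 2518 kJ
Bonds formed (products):
  C–C: 1 × 340 = 340
  C–Cl: 2 × 333 = 666
  C–H: 4 × 408 = 1632
  Σ(formed) = 2638 kJ
ΔH = Σ(broken) − Σ(formed) = 2518 − 2638 = −120 kJ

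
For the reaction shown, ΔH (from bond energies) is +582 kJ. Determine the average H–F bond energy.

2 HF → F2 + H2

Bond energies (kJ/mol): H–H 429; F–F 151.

Let D be the H–F bond energy.
Σ(broken) = 2×D = 2D
Σ(formed) = 1×151 + 1×429 = 580
ΔH = Σ(broken) − Σ(formed) = (2D) − (580) = −580 + 2D
Setting this equal to +582 kJ gives 2D = 1162, so D = 581 kJ/mol.

D(H–F) ≈ 581 kJ/mol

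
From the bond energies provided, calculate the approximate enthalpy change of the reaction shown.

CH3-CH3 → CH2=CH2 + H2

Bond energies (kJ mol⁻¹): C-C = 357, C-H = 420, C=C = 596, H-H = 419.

Bonds broken (reactants):
  C-C: 1 × 357 = 357
  C-H: 6 × 420 = 2520
  Σ(broken) = 2877 kJ
Bonds formed (products):
  C-H: 4 × 420 = 1680
  C=C: 1 × 596 = 596
  H-H: 1 × 419 = 419
  Σ(formed) = 2695 kJ
ΔH = Σ(broken) − Σ(formed) = 2877 − 2695 = +182 kJ

ΔH ≈ +182 kJ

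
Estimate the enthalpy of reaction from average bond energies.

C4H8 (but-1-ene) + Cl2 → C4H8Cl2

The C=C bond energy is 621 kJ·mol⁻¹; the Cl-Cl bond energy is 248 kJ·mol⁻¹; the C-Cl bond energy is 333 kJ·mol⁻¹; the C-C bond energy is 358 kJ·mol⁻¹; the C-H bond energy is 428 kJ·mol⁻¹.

ΔH ≈ −155 kJ

Bonds broken (reactants):
  C-C: 2 × 358 = 716
  C-H: 8 × 428 = 3424
  C=C: 1 × 621 = 621
  Cl-Cl: 1 × 248 = 248
  Σ(broken) = 5009 kJ
Bonds formed (products):
  C-C: 3 × 358 = 1074
  C-Cl: 2 × 333 = 666
  C-H: 8 × 428 = 3424
  Σ(formed) = 5164 kJ
ΔH = Σ(broken) − Σ(formed) = 5009 − 5164 = −155 kJ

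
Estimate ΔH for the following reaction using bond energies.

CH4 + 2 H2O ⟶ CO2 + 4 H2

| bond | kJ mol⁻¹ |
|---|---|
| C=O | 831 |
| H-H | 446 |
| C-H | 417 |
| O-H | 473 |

Bonds broken (reactants):
  C-H: 4 × 417 = 1668
  O-H: 4 × 473 = 1892
  Σ(broken) = 3560 kJ
Bonds formed (products):
  C=O: 2 × 831 = 1662
  H-H: 4 × 446 = 1784
  Σ(formed) = 3446 kJ
ΔH = Σ(broken) − Σ(formed) = 3560 − 3446 = +114 kJ

ΔH ≈ +114 kJ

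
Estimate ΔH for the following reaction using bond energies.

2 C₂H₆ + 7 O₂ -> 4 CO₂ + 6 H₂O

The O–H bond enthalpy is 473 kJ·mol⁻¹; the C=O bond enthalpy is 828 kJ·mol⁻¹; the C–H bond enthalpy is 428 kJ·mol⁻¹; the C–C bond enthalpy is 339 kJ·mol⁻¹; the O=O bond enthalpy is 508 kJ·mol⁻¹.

Bonds broken (reactants):
  C–C: 2 × 339 = 678
  C–H: 12 × 428 = 5136
  O=O: 7 × 508 = 3556
  Σ(broken) = 9370 kJ
Bonds formed (products):
  C=O: 8 × 828 = 6624
  O–H: 12 × 473 = 5676
  Σ(formed) = 12300 kJ
ΔH = Σ(broken) − Σ(formed) = 9370 − 12300 = −2930 kJ

ΔH ≈ −2930 kJ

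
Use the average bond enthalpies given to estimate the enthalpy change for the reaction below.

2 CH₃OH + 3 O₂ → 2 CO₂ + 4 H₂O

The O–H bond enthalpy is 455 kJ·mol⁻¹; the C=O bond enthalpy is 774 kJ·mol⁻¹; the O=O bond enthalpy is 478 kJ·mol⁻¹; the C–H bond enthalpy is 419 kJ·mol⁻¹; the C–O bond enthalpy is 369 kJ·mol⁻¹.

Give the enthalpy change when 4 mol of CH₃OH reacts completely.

ΔH = −2280 kJ

Bonds broken (reactants):
  C–H: 6 × 419 = 2514
  C–O: 2 × 369 = 738
  O–H: 2 × 455 = 910
  O=O: 3 × 478 = 1434
  Σ(broken) = 5596 kJ
Bonds formed (products):
  C=O: 4 × 774 = 3096
  O–H: 8 × 455 = 3640
  Σ(formed) = 6736 kJ
ΔH = Σ(broken) − Σ(formed) = 5596 − 6736 = −1140 kJ
For 2× the reaction as written: 2 × (−1140) = −2280 kJ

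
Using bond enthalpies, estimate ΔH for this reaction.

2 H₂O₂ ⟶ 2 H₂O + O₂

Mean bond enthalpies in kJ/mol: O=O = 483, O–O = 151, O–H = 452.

Bonds broken (reactants):
  O–H: 4 × 452 = 1808
  O–O: 2 × 151 = 302
  Σ(broken) = 2110 kJ
Bonds formed (products):
  O–H: 4 × 452 = 1808
  O=O: 1 × 483 = 483
  Σ(formed) = 2291 kJ
ΔH = Σ(broken) − Σ(formed) = 2110 − 2291 = −181 kJ

ΔH ≈ −181 kJ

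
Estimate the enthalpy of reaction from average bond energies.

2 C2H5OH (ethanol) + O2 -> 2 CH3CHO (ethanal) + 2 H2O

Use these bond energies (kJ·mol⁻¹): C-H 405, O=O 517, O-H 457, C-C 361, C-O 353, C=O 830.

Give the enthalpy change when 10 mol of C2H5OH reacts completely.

Bonds broken (reactants):
  C-C: 2 × 361 = 722
  C-H: 10 × 405 = 4050
  C-O: 2 × 353 = 706
  O-H: 2 × 457 = 914
  O=O: 1 × 517 = 517
  Σ(broken) = 6909 kJ
Bonds formed (products):
  C-C: 2 × 361 = 722
  C-H: 8 × 405 = 3240
  C=O: 2 × 830 = 1660
  O-H: 4 × 457 = 1828
  Σ(formed) = 7450 kJ
ΔH = Σ(broken) − Σ(formed) = 6909 − 7450 = −541 kJ
For 5× the reaction as written: 5 × (−541) = −2705 kJ

ΔH = −2705 kJ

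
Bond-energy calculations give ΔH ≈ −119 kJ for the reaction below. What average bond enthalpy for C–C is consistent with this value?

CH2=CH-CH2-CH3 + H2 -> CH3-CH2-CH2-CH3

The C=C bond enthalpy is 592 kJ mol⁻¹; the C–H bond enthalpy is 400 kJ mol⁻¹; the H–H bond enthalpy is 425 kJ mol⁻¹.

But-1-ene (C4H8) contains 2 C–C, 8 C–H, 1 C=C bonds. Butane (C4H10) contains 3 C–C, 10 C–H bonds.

Let D be the C–C bond energy.
Σ(broken) = 2×D + 8×400 + 1×592 + 1×425 = 4217 + 2D
Σ(formed) = 3×D + 10×400 = 4000 + 3D
ΔH = Σ(broken) − Σ(formed) = (4217 + 2D) − (4000 + 3D) = +217 − D
Setting this equal to −119 kJ gives D = 336 kJ/mol.

D(C–C) ≈ 336 kJ/mol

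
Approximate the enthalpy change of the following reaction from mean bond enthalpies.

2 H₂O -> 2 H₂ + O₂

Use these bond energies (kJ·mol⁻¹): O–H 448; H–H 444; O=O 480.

Bonds broken (reactants):
  O–H: 4 × 448 = 1792
  Σ(broken) = 1792 kJ
Bonds formed (products):
  H–H: 2 × 444 = 888
  O=O: 1 × 480 = 480
  Σ(formed) = 1368 kJ
ΔH = Σ(broken) − Σ(formed) = 1792 − 1368 = +424 kJ

ΔH ≈ +424 kJ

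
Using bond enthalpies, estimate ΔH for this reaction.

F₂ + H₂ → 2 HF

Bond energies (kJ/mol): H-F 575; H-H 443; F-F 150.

Bonds broken (reactants):
  F-F: 1 × 150 = 150
  H-H: 1 × 443 = 443
  Σ(broken) = 593 kJ
Bonds formed (products):
  H-F: 2 × 575 = 1150
  Σ(formed) = 1150 kJ
ΔH = Σ(broken) − Σ(formed) = 593 − 1150 = −557 kJ

ΔH ≈ −557 kJ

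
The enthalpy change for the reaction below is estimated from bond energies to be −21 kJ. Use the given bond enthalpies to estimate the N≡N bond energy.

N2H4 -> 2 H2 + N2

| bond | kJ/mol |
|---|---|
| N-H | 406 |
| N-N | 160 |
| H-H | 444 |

D(N≡N) ≈ 917 kJ/mol

Let D be the N≡N bond energy.
Σ(broken) = 4×406 + 1×160 = 1784
Σ(formed) = 2×444 + 1×D = 888 + D
ΔH = Σ(broken) − Σ(formed) = (1784) − (888 + D) = +896 − D
Setting this equal to −21 kJ gives D = 917 kJ/mol.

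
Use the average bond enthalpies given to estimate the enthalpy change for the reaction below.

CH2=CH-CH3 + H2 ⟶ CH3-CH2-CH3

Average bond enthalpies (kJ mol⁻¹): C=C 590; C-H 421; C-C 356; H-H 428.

ΔH ≈ −180 kJ

Bonds broken (reactants):
  C-C: 1 × 356 = 356
  C-H: 6 × 421 = 2526
  C=C: 1 × 590 = 590
  H-H: 1 × 428 = 428
  Σ(broken) = 3900 kJ
Bonds formed (products):
  C-C: 2 × 356 = 712
  C-H: 8 × 421 = 3368
  Σ(formed) = 4080 kJ
ΔH = Σ(broken) − Σ(formed) = 3900 − 4080 = −180 kJ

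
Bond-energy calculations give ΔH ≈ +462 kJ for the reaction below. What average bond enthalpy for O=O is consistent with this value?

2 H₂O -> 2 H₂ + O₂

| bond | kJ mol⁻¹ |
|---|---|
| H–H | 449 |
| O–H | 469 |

D(O=O) ≈ 516 kJ/mol

Let D be the O=O bond energy.
Σ(broken) = 4×469 = 1876
Σ(formed) = 2×449 + 1×D = 898 + D
ΔH = Σ(broken) − Σ(formed) = (1876) − (898 + D) = +978 − D
Setting this equal to +462 kJ gives D = 516 kJ/mol.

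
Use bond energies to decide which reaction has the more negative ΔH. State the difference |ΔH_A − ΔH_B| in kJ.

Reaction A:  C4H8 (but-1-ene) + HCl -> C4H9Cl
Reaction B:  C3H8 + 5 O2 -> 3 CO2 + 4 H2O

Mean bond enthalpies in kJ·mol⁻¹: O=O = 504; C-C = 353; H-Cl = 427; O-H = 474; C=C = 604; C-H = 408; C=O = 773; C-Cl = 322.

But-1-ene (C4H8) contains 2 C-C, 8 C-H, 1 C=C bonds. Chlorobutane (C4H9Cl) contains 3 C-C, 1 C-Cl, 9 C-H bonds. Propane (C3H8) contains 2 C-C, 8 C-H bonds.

Reaction A:
  Bonds broken (reactants):
    C-C: 2 × 353 = 706
    C-H: 8 × 408 = 3264
    C=C: 1 × 604 = 604
    H-Cl: 1 × 427 = 427
    Σ(broken) = 5001 kJ
  Bonds formed (products):
    C-C: 3 × 353 = 1059
    C-Cl: 1 × 322 = 322
    C-H: 9 × 408 = 3672
    Σ(formed) = 5053 kJ
  ΔH_A = 5001 − 5053 = −52 kJ
Reaction B:
  Bonds broken (reactants):
    C-C: 2 × 353 = 706
    C-H: 8 × 408 = 3264
    O=O: 5 × 504 = 2520
    Σ(broken) = 6490 kJ
  Bonds formed (products):
    C=O: 6 × 773 = 4638
    O-H: 8 × 474 = 3792
    Σ(formed) = 8430 kJ
  ΔH_B = 6490 − 8430 = −1940 kJ
ΔH_A − ΔH_B = +1888 kJ, so reaction B has the more negative ΔH; |ΔH_A − ΔH_B| = 1888 kJ.

Reaction B, by 1888 kJ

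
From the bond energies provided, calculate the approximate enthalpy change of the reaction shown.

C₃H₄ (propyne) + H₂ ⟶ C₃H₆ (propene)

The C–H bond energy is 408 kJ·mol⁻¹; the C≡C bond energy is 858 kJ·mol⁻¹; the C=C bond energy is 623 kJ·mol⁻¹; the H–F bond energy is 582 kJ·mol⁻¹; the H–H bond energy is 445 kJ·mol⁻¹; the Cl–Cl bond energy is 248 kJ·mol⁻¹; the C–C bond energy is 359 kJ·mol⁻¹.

Bonds broken (reactants):
  C≡C: 1 × 858 = 858
  C–C: 1 × 359 = 359
  C–H: 4 × 408 = 1632
  H–H: 1 × 445 = 445
  Σ(broken) = 3294 kJ
Bonds formed (products):
  C–C: 1 × 359 = 359
  C–H: 6 × 408 = 2448
  C=C: 1 × 623 = 623
  Σ(formed) = 3430 kJ
ΔH = Σ(broken) − Σ(formed) = 3294 − 3430 = −136 kJ

ΔH ≈ −136 kJ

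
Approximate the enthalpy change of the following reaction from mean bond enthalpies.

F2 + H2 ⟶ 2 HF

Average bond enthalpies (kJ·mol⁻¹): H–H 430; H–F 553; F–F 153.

ΔH ≈ −523 kJ

Bonds broken (reactants):
  F–F: 1 × 153 = 153
  H–H: 1 × 430 = 430
  Σ(broken) = 583 kJ
Bonds formed (products):
  H–F: 2 × 553 = 1106
  Σ(formed) = 1106 kJ
ΔH = Σ(broken) − Σ(formed) = 583 − 1106 = −523 kJ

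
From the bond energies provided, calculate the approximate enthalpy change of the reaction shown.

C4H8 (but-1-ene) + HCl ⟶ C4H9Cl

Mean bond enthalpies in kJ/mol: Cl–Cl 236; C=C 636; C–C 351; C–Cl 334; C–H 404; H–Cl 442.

ΔH ≈ −11 kJ

Bonds broken (reactants):
  C–C: 2 × 351 = 702
  C–H: 8 × 404 = 3232
  C=C: 1 × 636 = 636
  H–Cl: 1 × 442 = 442
  Σ(broken) = 5012 kJ
Bonds formed (products):
  C–C: 3 × 351 = 1053
  C–Cl: 1 × 334 = 334
  C–H: 9 × 404 = 3636
  Σ(formed) = 5023 kJ
ΔH = Σ(broken) − Σ(formed) = 5012 − 5023 = −11 kJ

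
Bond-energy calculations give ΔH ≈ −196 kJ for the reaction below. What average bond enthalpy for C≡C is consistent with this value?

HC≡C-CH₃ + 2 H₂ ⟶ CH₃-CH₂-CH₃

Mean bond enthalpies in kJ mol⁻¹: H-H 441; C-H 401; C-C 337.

Let D be the C≡C bond energy.
Σ(broken) = 1×D + 1×337 + 4×401 + 2×441 = 2823 + D
Σ(formed) = 2×337 + 8×401 = 3882
ΔH = Σ(broken) − Σ(formed) = (2823 + D) − (3882) = −1059 + D
Setting this equal to −196 kJ gives D = 863 kJ/mol.

D(C≡C) ≈ 863 kJ/mol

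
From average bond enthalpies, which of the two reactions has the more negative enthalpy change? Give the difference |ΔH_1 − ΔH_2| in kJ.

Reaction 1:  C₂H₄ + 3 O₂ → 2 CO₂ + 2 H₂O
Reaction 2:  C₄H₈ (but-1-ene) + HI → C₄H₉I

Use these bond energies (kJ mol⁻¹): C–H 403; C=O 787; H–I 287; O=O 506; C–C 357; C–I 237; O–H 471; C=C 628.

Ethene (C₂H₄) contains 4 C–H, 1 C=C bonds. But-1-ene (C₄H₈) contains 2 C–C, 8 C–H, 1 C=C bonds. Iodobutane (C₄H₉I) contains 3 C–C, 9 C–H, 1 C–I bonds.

Reaction 1, by 1192 kJ

Reaction 1:
  Bonds broken (reactants):
    C–H: 4 × 403 = 1612
    C=C: 1 × 628 = 628
    O=O: 3 × 506 = 1518
    Σ(broken) = 3758 kJ
  Bonds formed (products):
    C=O: 4 × 787 = 3148
    O–H: 4 × 471 = 1884
    Σ(formed) = 5032 kJ
  ΔH_1 = 3758 − 5032 = −1274 kJ
Reaction 2:
  Bonds broken (reactants):
    C–C: 2 × 357 = 714
    C–H: 8 × 403 = 3224
    C=C: 1 × 628 = 628
    H–I: 1 × 287 = 287
    Σ(broken) = 4853 kJ
  Bonds formed (products):
    C–C: 3 × 357 = 1071
    C–H: 9 × 403 = 3627
    C–I: 1 × 237 = 237
    Σ(formed) = 4935 kJ
  ΔH_2 = 4853 − 4935 = −82 kJ
ΔH_1 − ΔH_2 = −1192 kJ, so reaction 1 has the more negative ΔH; |ΔH_1 − ΔH_2| = 1192 kJ.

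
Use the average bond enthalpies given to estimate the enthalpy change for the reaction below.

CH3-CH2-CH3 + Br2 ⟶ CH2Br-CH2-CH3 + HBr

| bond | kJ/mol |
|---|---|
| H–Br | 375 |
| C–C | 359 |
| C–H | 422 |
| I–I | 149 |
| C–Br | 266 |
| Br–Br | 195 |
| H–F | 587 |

Bonds broken (reactants):
  Br–Br: 1 × 195 = 195
  C–C: 2 × 359 = 718
  C–H: 8 × 422 = 3376
  Σ(broken) = 4289 kJ
Bonds formed (products):
  C–Br: 1 × 266 = 266
  C–C: 2 × 359 = 718
  C–H: 7 × 422 = 2954
  H–Br: 1 × 375 = 375
  Σ(formed) = 4313 kJ
ΔH = Σ(broken) − Σ(formed) = 4289 − 4313 = −24 kJ

ΔH ≈ −24 kJ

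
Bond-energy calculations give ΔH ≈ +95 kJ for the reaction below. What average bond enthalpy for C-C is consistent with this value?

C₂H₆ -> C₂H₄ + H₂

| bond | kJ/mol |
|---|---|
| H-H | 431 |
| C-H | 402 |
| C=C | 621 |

D(C-C) ≈ 343 kJ/mol

Let D be the C-C bond energy.
Σ(broken) = 1×D + 6×402 = 2412 + D
Σ(formed) = 4×402 + 1×621 + 1×431 = 2660
ΔH = Σ(broken) − Σ(formed) = (2412 + D) − (2660) = −248 + D
Setting this equal to +95 kJ gives D = 343 kJ/mol.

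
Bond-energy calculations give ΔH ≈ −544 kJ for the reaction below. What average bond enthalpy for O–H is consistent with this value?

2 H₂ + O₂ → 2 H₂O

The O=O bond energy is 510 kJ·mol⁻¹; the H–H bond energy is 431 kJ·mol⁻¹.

D(O–H) ≈ 479 kJ/mol

Let D be the O–H bond energy.
Σ(broken) = 2×431 + 1×510 = 1372
Σ(formed) = 4×D = 4D
ΔH = Σ(broken) − Σ(formed) = (1372) − (4D) = +1372 − 4D
Setting this equal to −544 kJ gives 4D = 1916, so D = 479 kJ/mol.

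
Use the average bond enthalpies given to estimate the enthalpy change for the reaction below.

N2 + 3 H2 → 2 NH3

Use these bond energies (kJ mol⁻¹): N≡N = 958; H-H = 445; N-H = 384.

Bonds broken (reactants):
  H-H: 3 × 445 = 1335
  N≡N: 1 × 958 = 958
  Σ(broken) = 2293 kJ
Bonds formed (products):
  N-H: 6 × 384 = 2304
  Σ(formed) = 2304 kJ
ΔH = Σ(broken) − Σ(formed) = 2293 − 2304 = −11 kJ

ΔH ≈ −11 kJ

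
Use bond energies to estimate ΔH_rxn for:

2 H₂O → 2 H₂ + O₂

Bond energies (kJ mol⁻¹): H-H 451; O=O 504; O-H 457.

ΔH ≈ +422 kJ

Bonds broken (reactants):
  O-H: 4 × 457 = 1828
  Σ(broken) = 1828 kJ
Bonds formed (products):
  H-H: 2 × 451 = 902
  O=O: 1 × 504 = 504
  Σ(formed) = 1406 kJ
ΔH = Σ(broken) − Σ(formed) = 1828 − 1406 = +422 kJ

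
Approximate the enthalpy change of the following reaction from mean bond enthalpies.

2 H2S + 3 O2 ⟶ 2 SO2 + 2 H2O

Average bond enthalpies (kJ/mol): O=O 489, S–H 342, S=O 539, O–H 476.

Bonds broken (reactants):
  O=O: 3 × 489 = 1467
  S–H: 4 × 342 = 1368
  Σ(broken) = 2835 kJ
Bonds formed (products):
  O–H: 4 × 476 = 1904
  S=O: 4 × 539 = 2156
  Σ(formed) = 4060 kJ
ΔH = Σ(broken) − Σ(formed) = 2835 − 4060 = −1225 kJ

ΔH ≈ −1225 kJ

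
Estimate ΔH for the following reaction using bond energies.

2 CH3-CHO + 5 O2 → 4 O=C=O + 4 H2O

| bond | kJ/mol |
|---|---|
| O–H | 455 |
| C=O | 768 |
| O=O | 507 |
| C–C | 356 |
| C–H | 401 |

Bonds broken (reactants):
  C–C: 2 × 356 = 712
  C–H: 8 × 401 = 3208
  C=O: 2 × 768 = 1536
  O=O: 5 × 507 = 2535
  Σ(broken) = 7991 kJ
Bonds formed (products):
  C=O: 8 × 768 = 6144
  O–H: 8 × 455 = 3640
  Σ(formed) = 9784 kJ
ΔH = Σ(broken) − Σ(formed) = 7991 − 9784 = −1793 kJ

ΔH ≈ −1793 kJ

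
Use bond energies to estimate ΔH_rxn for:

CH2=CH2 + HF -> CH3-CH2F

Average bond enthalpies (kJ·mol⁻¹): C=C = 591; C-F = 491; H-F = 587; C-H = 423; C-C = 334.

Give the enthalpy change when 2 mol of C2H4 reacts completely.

ΔH = −140 kJ

Bonds broken (reactants):
  C-H: 4 × 423 = 1692
  C=C: 1 × 591 = 591
  H-F: 1 × 587 = 587
  Σ(broken) = 2870 kJ
Bonds formed (products):
  C-C: 1 × 334 = 334
  C-F: 1 × 491 = 491
  C-H: 5 × 423 = 2115
  Σ(formed) = 2940 kJ
ΔH = Σ(broken) − Σ(formed) = 2870 − 2940 = −70 kJ
For 2× the reaction as written: 2 × (−70) = −140 kJ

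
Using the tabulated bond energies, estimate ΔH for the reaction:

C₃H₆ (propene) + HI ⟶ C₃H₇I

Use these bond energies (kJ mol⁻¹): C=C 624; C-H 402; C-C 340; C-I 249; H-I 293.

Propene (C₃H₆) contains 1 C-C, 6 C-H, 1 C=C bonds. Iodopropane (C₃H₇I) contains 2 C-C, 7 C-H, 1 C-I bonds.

Bonds broken (reactants):
  C-C: 1 × 340 = 340
  C-H: 6 × 402 = 2412
  C=C: 1 × 624 = 624
  H-I: 1 × 293 = 293
  Σ(broken) = 3669 kJ
Bonds formed (products):
  C-C: 2 × 340 = 680
  C-H: 7 × 402 = 2814
  C-I: 1 × 249 = 249
  Σ(formed) = 3743 kJ
ΔH = Σ(broken) − Σ(formed) = 3669 − 3743 = −74 kJ

ΔH ≈ −74 kJ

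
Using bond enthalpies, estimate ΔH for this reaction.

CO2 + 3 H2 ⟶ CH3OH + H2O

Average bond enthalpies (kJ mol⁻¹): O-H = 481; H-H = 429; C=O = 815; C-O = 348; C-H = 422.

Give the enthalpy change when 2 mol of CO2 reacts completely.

ΔH = −280 kJ

Bonds broken (reactants):
  C=O: 2 × 815 = 1630
  H-H: 3 × 429 = 1287
  Σ(broken) = 2917 kJ
Bonds formed (products):
  C-H: 3 × 422 = 1266
  C-O: 1 × 348 = 348
  O-H: 3 × 481 = 1443
  Σ(formed) = 3057 kJ
ΔH = Σ(broken) − Σ(formed) = 2917 − 3057 = −140 kJ
For 2× the reaction as written: 2 × (−140) = −280 kJ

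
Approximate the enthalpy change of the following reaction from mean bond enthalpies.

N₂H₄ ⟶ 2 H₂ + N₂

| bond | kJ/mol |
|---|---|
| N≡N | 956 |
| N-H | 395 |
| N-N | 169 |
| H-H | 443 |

ΔH ≈ −93 kJ

Bonds broken (reactants):
  N-H: 4 × 395 = 1580
  N-N: 1 × 169 = 169
  Σ(broken) = 1749 kJ
Bonds formed (products):
  H-H: 2 × 443 = 886
  N≡N: 1 × 956 = 956
  Σ(formed) = 1842 kJ
ΔH = Σ(broken) − Σ(formed) = 1749 − 1842 = −93 kJ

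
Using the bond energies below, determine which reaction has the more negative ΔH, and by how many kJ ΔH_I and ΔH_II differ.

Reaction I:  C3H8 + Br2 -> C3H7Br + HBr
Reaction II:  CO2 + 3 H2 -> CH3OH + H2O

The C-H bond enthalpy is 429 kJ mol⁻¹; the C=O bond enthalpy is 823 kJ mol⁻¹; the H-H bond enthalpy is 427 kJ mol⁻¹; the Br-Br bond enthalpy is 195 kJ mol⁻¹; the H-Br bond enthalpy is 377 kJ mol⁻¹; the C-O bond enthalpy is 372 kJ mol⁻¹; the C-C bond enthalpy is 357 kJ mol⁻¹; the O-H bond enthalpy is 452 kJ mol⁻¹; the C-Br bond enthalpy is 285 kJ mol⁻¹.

Reaction I:
  Bonds broken (reactants):
    Br-Br: 1 × 195 = 195
    C-C: 2 × 357 = 714
    C-H: 8 × 429 = 3432
    Σ(broken) = 4341 kJ
  Bonds formed (products):
    C-Br: 1 × 285 = 285
    C-C: 2 × 357 = 714
    C-H: 7 × 429 = 3003
    H-Br: 1 × 377 = 377
    Σ(formed) = 4379 kJ
  ΔH_I = 4341 − 4379 = −38 kJ
Reaction II:
  Bonds broken (reactants):
    C=O: 2 × 823 = 1646
    H-H: 3 × 427 = 1281
    Σ(broken) = 2927 kJ
  Bonds formed (products):
    C-H: 3 × 429 = 1287
    C-O: 1 × 372 = 372
    O-H: 3 × 452 = 1356
    Σ(formed) = 3015 kJ
  ΔH_II = 2927 − 3015 = −88 kJ
ΔH_I − ΔH_II = +50 kJ, so reaction II has the more negative ΔH; |ΔH_I − ΔH_II| = 50 kJ.

Reaction II, by 50 kJ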